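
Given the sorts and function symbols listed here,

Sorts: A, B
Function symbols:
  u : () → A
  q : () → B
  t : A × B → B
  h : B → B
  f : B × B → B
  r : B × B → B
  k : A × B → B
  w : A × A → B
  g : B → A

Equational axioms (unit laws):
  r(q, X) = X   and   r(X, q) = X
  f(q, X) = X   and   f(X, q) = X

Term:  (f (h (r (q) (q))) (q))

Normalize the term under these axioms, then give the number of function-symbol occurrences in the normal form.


size = 2

1. (f (h (r (q) (q))) (q))  →  (h (r (q) (q)))
2. (h (r (q) (q)))  →  (h (q))
normal form: (h (q))


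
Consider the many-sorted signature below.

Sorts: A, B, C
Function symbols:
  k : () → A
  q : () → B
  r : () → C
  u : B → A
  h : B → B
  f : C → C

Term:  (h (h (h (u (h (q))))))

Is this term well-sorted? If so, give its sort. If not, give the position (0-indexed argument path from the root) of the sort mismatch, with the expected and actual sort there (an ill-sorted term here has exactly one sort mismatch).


          (q) : B
        (h (q)) : B
      (u (h (q))) : A
    (h (u (h (q)))) : ✗ arg 0 at [0, 0, 0] has sort A, expected B

ill-sorted at position [0, 0, 0]: expected B, got A


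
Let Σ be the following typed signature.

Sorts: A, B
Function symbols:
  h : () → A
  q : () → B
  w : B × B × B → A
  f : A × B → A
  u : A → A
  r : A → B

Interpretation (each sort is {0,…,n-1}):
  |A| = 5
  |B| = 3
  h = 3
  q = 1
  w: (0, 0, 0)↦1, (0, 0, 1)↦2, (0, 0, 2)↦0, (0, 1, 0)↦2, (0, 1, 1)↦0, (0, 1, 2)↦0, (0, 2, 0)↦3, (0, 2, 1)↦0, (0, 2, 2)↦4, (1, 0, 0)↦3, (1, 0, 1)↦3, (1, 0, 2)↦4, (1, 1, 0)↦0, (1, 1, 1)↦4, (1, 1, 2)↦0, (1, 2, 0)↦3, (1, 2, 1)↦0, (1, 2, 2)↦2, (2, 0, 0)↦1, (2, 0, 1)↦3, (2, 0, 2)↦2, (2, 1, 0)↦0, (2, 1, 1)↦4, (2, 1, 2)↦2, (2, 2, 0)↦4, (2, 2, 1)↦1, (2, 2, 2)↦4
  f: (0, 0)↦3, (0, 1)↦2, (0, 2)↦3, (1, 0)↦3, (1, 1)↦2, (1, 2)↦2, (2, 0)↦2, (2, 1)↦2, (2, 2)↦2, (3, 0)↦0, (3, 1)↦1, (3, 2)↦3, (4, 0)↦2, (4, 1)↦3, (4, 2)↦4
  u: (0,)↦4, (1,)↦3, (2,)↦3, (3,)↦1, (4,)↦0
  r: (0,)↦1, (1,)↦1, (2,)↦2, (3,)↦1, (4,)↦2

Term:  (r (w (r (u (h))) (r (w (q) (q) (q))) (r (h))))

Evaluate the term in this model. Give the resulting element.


value = 1

  h = 3
  (u (h)) = u(3,) = 1
  (r (u (h))) = r(1,) = 1
  q = 1
  q = 1
  q = 1
  (w (q) (q) (q)) = w(1, 1, 1) = 4
  (r (w (q) (q) (q))) = r(4,) = 2
  h = 3
  (r (h)) = r(3,) = 1
  (w (r (u (h))) (r (w (q) (q) (q))) (r (h))) = w(1, 2, 1) = 0
  (r (w (r (u (h))) (r (w (q) (q) (q))) (r (h)))) = r(0,) = 1


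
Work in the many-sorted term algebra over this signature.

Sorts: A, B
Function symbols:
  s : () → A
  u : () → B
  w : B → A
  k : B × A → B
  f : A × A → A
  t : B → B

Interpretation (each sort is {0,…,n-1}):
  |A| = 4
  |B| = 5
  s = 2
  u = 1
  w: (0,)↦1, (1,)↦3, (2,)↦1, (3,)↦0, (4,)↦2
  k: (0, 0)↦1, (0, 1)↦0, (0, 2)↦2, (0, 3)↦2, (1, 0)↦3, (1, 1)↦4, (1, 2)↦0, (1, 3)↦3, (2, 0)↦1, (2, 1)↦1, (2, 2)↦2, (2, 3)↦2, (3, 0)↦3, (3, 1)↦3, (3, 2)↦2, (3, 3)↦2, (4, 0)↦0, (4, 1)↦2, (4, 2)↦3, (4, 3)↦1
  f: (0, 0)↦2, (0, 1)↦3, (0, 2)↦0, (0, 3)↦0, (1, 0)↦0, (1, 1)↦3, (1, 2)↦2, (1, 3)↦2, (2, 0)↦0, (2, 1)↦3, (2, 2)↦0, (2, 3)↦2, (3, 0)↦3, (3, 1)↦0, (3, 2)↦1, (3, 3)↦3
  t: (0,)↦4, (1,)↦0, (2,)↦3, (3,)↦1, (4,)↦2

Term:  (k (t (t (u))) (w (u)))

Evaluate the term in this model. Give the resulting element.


value = 1

  u = 1
  (t (u)) = t(1,) = 0
  (t (t (u))) = t(0,) = 4
  u = 1
  (w (u)) = w(1,) = 3
  (k (t (t (u))) (w (u))) = k(4, 3) = 1


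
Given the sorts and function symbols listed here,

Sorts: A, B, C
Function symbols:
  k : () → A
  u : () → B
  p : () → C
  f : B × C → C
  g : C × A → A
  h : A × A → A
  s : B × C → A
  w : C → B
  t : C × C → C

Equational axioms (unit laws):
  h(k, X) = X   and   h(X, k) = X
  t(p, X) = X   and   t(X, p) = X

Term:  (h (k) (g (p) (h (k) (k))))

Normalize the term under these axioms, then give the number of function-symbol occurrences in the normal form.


1. (h (k) (g (p) (h (k) (k))))  →  (g (p) (h (k) (k)))
2. (g (p) (h (k) (k)))  →  (g (p) (k))
normal form: (g (p) (k))

size = 3


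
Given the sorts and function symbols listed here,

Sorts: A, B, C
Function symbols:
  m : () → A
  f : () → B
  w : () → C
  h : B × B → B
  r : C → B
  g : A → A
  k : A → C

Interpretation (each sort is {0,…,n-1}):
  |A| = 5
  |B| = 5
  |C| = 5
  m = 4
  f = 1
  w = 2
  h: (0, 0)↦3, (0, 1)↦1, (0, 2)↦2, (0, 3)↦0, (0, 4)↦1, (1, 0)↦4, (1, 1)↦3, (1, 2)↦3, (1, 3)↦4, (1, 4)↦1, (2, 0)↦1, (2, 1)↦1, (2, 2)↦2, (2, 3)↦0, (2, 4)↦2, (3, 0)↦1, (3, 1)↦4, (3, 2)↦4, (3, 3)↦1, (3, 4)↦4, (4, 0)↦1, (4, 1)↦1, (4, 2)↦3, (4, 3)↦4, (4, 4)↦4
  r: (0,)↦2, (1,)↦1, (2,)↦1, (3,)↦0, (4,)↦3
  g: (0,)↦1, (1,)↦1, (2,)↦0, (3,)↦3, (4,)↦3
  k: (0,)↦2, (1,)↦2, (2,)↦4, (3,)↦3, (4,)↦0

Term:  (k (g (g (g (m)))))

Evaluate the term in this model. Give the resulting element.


  m = 4
  (g (m)) = g(4,) = 3
  (g (g (m))) = g(3,) = 3
  (g (g (g (m)))) = g(3,) = 3
  (k (g (g (g (m))))) = k(3,) = 3

value = 3


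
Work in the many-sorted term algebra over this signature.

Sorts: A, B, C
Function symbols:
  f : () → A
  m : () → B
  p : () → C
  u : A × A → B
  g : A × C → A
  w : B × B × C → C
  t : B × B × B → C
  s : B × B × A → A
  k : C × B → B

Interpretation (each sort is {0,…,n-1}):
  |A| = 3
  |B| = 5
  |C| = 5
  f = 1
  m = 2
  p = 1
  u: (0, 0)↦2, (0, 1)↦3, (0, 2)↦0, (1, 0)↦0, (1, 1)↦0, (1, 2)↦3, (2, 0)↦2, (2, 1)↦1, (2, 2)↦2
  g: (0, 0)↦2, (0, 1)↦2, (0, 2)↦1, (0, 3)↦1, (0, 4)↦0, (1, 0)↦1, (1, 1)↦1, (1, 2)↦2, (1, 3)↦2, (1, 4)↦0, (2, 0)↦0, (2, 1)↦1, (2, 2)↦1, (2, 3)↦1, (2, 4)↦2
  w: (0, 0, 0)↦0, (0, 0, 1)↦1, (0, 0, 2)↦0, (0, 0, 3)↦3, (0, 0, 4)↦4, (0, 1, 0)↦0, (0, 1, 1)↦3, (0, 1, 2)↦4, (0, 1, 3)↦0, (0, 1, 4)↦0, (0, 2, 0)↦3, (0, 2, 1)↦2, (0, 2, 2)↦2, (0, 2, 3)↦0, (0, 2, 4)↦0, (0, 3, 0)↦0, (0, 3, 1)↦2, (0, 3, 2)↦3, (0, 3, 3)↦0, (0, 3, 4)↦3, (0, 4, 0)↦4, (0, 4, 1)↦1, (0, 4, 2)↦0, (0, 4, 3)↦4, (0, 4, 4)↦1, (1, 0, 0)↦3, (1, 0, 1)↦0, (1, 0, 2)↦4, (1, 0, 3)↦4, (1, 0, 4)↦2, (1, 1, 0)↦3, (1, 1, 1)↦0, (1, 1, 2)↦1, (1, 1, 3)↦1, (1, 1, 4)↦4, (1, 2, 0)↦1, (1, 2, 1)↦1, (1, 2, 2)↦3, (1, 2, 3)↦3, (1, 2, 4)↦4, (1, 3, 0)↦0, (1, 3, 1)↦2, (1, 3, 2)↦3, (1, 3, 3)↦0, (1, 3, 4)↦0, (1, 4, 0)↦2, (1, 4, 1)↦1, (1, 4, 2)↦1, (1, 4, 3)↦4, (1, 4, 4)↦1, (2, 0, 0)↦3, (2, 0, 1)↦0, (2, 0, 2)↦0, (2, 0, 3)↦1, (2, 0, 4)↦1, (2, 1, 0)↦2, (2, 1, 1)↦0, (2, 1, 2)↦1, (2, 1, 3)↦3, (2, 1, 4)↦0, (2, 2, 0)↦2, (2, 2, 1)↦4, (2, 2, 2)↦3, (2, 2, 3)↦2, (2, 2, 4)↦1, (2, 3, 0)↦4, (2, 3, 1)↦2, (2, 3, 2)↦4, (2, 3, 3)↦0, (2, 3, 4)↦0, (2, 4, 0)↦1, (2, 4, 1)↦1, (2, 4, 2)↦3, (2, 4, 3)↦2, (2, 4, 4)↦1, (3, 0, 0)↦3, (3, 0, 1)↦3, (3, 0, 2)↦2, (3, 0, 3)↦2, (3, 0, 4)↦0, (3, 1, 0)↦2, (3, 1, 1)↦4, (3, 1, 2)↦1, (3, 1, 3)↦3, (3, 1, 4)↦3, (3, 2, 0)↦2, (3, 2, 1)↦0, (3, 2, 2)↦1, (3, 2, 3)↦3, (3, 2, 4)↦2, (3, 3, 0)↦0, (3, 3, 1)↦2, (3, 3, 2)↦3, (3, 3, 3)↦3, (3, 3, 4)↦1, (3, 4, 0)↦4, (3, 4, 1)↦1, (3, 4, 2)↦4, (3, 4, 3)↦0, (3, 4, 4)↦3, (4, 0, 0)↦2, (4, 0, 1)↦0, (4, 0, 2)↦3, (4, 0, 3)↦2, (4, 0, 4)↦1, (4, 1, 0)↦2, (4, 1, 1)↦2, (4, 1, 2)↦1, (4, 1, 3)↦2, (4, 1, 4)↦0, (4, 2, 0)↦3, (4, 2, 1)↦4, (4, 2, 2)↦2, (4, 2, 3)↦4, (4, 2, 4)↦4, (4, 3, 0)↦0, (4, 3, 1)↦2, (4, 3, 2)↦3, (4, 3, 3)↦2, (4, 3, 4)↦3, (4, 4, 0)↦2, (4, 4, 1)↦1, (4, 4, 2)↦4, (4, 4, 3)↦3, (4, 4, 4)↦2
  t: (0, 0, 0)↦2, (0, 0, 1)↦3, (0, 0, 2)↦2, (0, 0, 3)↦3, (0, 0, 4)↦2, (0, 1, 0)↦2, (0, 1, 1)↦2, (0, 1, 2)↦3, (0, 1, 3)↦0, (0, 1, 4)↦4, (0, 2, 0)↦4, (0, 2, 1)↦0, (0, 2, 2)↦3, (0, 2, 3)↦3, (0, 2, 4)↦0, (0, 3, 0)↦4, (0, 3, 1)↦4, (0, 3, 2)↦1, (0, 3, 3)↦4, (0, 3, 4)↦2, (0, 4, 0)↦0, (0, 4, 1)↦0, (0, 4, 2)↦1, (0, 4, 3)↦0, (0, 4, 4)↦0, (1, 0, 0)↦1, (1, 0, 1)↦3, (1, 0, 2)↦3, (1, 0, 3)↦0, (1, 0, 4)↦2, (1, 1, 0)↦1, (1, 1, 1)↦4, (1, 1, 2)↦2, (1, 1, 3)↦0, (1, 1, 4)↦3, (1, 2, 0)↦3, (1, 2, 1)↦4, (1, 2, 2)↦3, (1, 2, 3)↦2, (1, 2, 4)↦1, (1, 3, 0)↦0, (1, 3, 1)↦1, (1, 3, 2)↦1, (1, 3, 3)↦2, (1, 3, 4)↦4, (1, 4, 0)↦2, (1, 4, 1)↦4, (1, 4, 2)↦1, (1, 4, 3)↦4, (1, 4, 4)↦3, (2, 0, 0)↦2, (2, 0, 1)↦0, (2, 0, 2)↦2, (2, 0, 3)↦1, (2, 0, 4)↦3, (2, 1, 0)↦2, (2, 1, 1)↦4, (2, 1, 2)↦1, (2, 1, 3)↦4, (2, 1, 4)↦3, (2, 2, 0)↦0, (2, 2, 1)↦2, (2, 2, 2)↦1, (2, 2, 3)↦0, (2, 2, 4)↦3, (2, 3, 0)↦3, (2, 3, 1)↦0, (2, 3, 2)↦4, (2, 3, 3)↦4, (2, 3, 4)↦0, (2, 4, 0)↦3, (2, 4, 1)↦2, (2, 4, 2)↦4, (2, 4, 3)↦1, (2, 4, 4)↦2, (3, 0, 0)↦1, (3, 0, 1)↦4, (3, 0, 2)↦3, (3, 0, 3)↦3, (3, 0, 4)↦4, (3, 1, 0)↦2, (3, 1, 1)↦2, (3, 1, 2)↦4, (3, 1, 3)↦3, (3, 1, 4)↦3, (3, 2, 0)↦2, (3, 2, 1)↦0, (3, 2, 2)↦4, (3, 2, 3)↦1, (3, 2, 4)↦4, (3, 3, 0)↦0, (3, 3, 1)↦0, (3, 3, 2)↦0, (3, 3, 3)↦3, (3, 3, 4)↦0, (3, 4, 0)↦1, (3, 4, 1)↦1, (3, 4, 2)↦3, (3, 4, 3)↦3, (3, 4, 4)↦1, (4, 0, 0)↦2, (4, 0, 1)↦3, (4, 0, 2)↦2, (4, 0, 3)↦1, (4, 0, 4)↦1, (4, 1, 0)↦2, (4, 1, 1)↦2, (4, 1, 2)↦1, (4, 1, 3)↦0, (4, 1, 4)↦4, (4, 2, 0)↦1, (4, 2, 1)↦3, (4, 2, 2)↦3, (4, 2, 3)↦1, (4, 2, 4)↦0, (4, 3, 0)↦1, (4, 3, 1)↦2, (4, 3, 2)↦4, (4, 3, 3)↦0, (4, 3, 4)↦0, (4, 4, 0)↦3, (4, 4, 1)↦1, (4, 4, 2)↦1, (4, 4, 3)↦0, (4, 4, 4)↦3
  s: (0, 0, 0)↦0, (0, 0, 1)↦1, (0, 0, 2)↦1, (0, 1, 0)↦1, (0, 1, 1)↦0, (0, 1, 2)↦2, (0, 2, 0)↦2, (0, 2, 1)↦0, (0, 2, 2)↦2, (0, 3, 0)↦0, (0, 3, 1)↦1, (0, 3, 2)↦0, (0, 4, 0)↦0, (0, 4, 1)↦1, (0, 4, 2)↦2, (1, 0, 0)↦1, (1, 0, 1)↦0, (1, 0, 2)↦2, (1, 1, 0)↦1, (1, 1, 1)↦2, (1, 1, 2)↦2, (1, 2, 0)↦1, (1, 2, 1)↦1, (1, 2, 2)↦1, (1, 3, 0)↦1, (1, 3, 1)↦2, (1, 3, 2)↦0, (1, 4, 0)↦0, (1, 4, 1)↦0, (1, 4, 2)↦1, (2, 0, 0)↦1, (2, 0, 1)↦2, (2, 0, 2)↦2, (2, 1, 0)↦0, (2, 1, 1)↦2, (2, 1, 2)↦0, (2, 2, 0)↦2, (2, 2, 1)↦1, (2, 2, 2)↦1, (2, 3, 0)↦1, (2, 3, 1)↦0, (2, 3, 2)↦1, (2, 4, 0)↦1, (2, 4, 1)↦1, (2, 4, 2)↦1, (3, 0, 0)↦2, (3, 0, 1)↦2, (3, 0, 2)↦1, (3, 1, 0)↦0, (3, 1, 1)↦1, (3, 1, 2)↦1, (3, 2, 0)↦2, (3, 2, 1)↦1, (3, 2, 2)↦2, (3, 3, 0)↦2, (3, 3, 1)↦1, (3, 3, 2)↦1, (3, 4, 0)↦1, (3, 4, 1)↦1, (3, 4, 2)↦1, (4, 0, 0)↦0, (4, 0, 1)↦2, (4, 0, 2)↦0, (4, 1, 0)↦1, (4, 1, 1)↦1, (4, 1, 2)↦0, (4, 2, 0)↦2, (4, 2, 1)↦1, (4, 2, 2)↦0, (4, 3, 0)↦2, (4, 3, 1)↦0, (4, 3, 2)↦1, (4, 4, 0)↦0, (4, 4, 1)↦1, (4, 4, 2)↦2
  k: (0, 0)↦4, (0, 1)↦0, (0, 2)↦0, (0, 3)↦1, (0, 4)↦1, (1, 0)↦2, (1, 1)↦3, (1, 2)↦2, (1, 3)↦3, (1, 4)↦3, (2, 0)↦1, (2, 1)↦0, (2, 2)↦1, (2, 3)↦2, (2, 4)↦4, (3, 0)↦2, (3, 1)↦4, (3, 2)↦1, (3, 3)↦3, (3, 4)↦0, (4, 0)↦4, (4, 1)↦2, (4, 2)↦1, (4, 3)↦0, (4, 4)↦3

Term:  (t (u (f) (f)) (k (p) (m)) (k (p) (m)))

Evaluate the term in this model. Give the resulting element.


value = 3

  f = 1
  f = 1
  (u (f) (f)) = u(1, 1) = 0
  p = 1
  m = 2
  (k (p) (m)) = k(1, 2) = 2
  p = 1
  m = 2
  (k (p) (m)) = k(1, 2) = 2
  (t (u (f) (f)) (k (p) (m)) (k (p) (m))) = t(0, 2, 2) = 3


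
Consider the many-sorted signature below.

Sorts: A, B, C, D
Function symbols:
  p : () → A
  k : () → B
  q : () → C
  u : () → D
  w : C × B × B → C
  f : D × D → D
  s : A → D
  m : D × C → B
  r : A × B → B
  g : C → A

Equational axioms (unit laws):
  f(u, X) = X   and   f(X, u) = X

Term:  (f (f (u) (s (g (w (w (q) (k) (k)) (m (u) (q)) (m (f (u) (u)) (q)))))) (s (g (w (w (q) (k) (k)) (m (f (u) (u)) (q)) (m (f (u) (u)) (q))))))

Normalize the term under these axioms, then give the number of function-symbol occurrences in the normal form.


1. (f (f (u) (s (g (w (w (q) (k) (k)) (m (u) (q)) (m (f (u) (u)) (q)))))) (s (g (w (w (q) (k) (k)) (m (f (u) (u)) (q)) (m (f (u) (u)) (q))))))  →  (f (s (g (w (w (q) (k) (k)) (m (u) (q)) (m (f (u) (u)) (q))))) (s (g (w (w (q) (k) (k)) (m (f (u) (u)) (q)) (m (f (u) (u)) (q))))))
2. (f (s (g (w (w (q) (k) (k)) (m (u) (q)) (m (f (u) (u)) (q))))) (s (g (w (w (q) (k) (k)) (m (f (u) (u)) (q)) (m (f (u) (u)) (q))))))  →  (f (s (g (w (w (q) (k) (k)) (m (u) (q)) (m (u) (q))))) (s (g (w (w (q) (k) (k)) (m (f (u) (u)) (q)) (m (f (u) (u)) (q))))))
3. (f (s (g (w (w (q) (k) (k)) (m (u) (q)) (m (u) (q))))) (s (g (w (w (q) (k) (k)) (m (f (u) (u)) (q)) (m (f (u) (u)) (q))))))  →  (f (s (g (w (w (q) (k) (k)) (m (u) (q)) (m (u) (q))))) (s (g (w (w (q) (k) (k)) (m (u) (q)) (m (f (u) (u)) (q))))))
4. (f (s (g (w (w (q) (k) (k)) (m (u) (q)) (m (u) (q))))) (s (g (w (w (q) (k) (k)) (m (u) (q)) (m (f (u) (u)) (q))))))  →  (f (s (g (w (w (q) (k) (k)) (m (u) (q)) (m (u) (q))))) (s (g (w (w (q) (k) (k)) (m (u) (q)) (m (u) (q))))))
normal form: (f (s (g (w (w (q) (k) (k)) (m (u) (q)) (m (u) (q))))) (s (g (w (w (q) (k) (k)) (m (u) (q)) (m (u) (q))))))

size = 27


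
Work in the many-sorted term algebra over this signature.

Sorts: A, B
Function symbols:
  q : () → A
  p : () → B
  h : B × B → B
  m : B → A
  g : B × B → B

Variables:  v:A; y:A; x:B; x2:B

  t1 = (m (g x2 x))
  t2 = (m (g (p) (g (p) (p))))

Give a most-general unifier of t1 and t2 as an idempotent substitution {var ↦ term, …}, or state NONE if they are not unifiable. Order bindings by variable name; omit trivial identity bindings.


{x ↦ (g (p) (p)), x2 ↦ (p)}


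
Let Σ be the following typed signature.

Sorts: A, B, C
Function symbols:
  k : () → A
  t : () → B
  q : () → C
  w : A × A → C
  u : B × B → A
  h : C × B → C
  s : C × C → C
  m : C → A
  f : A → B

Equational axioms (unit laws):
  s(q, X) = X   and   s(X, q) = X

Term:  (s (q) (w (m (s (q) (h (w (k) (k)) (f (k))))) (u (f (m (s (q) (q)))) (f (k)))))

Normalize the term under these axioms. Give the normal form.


1. (s (q) (w (m (s (q) (h (w (k) (k)) (f (k))))) (u (f (m (s (q) (q)))) (f (k)))))  →  (w (m (s (q) (h (w (k) (k)) (f (k))))) (u (f (m (s (q) (q)))) (f (k))))
2. (w (m (s (q) (h (w (k) (k)) (f (k))))) (u (f (m (s (q) (q)))) (f (k))))  →  (w (m (h (w (k) (k)) (f (k)))) (u (f (m (s (q) (q)))) (f (k))))
3. (w (m (h (w (k) (k)) (f (k)))) (u (f (m (s (q) (q)))) (f (k))))  →  (w (m (h (w (k) (k)) (f (k)))) (u (f (m (q))) (f (k))))

normal form = (w (m (h (w (k) (k)) (f (k)))) (u (f (m (q))) (f (k))))


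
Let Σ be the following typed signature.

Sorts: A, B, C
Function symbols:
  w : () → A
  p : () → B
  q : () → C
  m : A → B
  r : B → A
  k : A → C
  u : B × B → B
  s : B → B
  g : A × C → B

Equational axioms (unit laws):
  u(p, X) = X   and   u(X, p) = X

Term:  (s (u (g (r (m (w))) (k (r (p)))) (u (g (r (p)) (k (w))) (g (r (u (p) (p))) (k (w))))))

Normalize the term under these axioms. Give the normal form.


1. (s (u (g (r (m (w))) (k (r (p)))) (u (g (r (p)) (k (w))) (g (r (u (p) (p))) (k (w))))))  →  (s (u (g (r (m (w))) (k (r (p)))) (u (g (r (p)) (k (w))) (g (r (p)) (k (w))))))

normal form = (s (u (g (r (m (w))) (k (r (p)))) (u (g (r (p)) (k (w))) (g (r (p)) (k (w))))))


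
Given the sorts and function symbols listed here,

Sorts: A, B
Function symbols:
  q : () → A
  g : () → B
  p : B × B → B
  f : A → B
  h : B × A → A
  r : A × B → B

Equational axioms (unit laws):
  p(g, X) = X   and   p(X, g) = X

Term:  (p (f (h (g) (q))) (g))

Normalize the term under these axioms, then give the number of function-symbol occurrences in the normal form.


size = 4

1. (p (f (h (g) (q))) (g))  →  (f (h (g) (q)))
normal form: (f (h (g) (q)))


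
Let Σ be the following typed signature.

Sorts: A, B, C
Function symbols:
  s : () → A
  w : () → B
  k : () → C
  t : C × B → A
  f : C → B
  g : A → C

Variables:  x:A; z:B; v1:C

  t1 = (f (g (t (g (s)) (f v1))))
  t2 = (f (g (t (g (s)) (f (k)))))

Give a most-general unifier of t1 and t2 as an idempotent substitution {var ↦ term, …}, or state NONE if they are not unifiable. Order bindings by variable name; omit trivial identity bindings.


{v1 ↦ (k)}


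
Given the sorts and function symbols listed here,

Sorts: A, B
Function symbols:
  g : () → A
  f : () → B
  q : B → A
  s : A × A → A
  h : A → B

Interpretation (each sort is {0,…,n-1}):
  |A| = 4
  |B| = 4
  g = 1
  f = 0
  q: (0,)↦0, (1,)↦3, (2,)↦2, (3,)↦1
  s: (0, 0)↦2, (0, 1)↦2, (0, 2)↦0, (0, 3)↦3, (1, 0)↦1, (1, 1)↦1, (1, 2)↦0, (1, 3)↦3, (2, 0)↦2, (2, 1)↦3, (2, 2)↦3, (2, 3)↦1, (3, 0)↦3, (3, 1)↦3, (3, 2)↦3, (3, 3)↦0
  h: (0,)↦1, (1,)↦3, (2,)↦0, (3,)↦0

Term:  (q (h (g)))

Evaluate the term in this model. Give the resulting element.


  g = 1
  (h (g)) = h(1,) = 3
  (q (h (g))) = q(3,) = 1

value = 1


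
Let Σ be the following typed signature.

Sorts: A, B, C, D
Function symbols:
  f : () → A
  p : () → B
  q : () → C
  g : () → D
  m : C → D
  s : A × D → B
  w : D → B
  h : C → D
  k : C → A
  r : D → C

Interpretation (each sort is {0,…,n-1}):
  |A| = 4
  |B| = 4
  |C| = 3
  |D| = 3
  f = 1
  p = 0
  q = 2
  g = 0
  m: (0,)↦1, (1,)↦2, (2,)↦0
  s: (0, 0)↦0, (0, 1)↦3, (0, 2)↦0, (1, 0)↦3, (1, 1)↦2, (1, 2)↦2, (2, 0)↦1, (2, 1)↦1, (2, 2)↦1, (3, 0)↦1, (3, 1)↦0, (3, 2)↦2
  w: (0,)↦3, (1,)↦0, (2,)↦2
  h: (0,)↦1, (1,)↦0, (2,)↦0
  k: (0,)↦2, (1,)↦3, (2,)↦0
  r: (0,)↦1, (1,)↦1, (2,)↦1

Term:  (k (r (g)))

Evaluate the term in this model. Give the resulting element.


value = 3

  g = 0
  (r (g)) = r(0,) = 1
  (k (r (g))) = k(1,) = 3


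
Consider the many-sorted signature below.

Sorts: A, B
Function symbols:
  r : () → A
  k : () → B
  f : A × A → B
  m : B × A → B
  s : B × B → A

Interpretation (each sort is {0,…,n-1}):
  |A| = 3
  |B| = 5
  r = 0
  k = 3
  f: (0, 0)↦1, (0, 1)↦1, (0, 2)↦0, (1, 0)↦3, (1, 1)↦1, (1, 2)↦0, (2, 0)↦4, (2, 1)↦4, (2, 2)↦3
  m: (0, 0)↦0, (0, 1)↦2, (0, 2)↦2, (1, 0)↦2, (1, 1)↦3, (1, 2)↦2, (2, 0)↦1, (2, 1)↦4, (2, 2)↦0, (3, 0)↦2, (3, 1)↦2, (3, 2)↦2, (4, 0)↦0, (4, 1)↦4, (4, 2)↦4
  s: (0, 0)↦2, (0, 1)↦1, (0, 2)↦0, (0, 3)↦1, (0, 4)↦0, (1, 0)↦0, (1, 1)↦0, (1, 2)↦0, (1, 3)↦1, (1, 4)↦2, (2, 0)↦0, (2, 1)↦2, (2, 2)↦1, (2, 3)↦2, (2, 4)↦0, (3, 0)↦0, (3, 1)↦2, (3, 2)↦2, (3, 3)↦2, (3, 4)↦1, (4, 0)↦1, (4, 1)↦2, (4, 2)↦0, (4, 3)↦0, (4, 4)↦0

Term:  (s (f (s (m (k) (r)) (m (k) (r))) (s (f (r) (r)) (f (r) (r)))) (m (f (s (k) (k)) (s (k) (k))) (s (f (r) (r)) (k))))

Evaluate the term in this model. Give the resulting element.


  k = 3
  r = 0
  (m (k) (r)) = m(3, 0) = 2
  k = 3
  r = 0
  (m (k) (r)) = m(3, 0) = 2
  (s (m (k) (r)) (m (k) (r))) = s(2, 2) = 1
  r = 0
  r = 0
  (f (r) (r)) = f(0, 0) = 1
  r = 0
  r = 0
  (f (r) (r)) = f(0, 0) = 1
  (s (f (r) (r)) (f (r) (r))) = s(1, 1) = 0
  (f (s (m (k) (r)) (m (k) (r))) (s (f (r) (r)) (f (r) (r)))) = f(1, 0) = 3
  k = 3
  k = 3
  (s (k) (k)) = s(3, 3) = 2
  k = 3
  k = 3
  (s (k) (k)) = s(3, 3) = 2
  (f (s (k) (k)) (s (k) (k))) = f(2, 2) = 3
  r = 0
  r = 0
  (f (r) (r)) = f(0, 0) = 1
  k = 3
  (s (f (r) (r)) (k)) = s(1, 3) = 1
  (m (f (s (k) (k)) (s (k) (k))) (s (f (r) (r)) (k))) = m(3, 1) = 2
  (s (f (s (m (k) (r)) (m (k) (r))) (s (f (r) (r)) (f (r) (r)))) (m (f (s (k) (k)) (s (k) (k))) (s (f (r) (r)) (k)))) = s(3, 2) = 2

value = 2


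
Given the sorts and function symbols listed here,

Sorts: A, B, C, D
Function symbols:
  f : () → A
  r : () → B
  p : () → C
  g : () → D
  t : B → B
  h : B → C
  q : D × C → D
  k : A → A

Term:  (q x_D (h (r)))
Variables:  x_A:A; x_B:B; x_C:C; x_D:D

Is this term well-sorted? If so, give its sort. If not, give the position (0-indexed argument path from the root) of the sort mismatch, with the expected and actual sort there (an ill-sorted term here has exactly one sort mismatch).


well-sorted; sort = D

  x_D : D
    (r) : B
  (h (r)) : C
(q x_D (h (r))) : D


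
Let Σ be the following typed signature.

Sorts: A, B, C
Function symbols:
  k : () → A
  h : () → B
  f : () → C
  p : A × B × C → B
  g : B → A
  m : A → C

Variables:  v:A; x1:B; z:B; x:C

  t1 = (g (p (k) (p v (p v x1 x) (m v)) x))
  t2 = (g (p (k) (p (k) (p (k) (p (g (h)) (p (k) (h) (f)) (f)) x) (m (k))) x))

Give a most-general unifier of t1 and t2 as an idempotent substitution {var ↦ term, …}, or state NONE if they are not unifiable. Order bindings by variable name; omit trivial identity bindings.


{v ↦ (k), x1 ↦ (p (g (h)) (p (k) (h) (f)) (f))}


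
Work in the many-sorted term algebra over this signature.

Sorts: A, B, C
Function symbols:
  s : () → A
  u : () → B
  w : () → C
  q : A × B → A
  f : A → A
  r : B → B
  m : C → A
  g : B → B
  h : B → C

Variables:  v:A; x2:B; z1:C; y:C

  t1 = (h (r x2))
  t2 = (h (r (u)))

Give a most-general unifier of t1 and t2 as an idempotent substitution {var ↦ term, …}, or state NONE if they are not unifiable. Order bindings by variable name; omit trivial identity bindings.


{x2 ↦ (u)}


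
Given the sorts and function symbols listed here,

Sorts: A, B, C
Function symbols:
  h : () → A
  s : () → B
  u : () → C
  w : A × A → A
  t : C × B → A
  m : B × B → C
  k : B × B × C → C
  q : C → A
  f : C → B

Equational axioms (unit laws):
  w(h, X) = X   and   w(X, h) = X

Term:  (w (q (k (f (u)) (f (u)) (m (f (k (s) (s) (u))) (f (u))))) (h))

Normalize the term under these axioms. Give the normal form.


normal form = (q (k (f (u)) (f (u)) (m (f (k (s) (s) (u))) (f (u)))))

1. (w (q (k (f (u)) (f (u)) (m (f (k (s) (s) (u))) (f (u))))) (h))  →  (q (k (f (u)) (f (u)) (m (f (k (s) (s) (u))) (f (u)))))


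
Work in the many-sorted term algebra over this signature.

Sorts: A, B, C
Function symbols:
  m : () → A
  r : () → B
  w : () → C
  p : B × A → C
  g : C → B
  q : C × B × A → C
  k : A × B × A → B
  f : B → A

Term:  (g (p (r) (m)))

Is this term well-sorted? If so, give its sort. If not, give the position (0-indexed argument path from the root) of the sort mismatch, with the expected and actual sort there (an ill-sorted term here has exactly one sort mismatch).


well-sorted; sort = B

    (r) : B
    (m) : A
  (p (r) (m)) : C
(g (p (r) (m))) : B


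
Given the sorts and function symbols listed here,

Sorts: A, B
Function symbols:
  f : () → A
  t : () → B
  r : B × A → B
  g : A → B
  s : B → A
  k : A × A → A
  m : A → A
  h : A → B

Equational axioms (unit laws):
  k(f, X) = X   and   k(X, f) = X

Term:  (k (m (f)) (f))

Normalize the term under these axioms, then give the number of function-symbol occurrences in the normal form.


1. (k (m (f)) (f))  →  (m (f))
normal form: (m (f))

size = 2


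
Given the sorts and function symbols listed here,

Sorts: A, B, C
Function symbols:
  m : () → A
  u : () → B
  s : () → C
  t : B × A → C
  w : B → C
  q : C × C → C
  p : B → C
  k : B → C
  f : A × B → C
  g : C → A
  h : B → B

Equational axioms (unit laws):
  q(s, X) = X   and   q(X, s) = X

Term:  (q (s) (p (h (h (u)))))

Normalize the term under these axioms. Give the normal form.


normal form = (p (h (h (u))))

1. (q (s) (p (h (h (u)))))  →  (p (h (h (u))))


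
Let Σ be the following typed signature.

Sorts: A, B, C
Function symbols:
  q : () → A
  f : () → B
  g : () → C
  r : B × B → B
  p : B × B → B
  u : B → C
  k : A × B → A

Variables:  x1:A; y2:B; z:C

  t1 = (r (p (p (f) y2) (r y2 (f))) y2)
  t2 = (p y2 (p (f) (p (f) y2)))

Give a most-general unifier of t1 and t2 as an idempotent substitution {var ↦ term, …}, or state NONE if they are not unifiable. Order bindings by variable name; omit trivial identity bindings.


NONE (not unifiable)

head clash or occurs-check failure — not unifiable


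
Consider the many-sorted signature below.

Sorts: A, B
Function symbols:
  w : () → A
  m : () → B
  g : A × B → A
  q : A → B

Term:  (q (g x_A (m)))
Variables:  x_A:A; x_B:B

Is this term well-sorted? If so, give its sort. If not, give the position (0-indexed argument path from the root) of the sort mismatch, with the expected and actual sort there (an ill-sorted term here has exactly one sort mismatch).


well-sorted; sort = B

    x_A : A
    (m) : B
  (g x_A (m)) : A
(q (g x_A (m))) : B


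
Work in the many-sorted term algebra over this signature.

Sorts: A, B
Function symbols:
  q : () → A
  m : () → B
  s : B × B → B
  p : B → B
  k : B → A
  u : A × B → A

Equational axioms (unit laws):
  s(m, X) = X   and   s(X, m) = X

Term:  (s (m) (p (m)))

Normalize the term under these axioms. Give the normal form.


1. (s (m) (p (m)))  →  (p (m))

normal form = (p (m))


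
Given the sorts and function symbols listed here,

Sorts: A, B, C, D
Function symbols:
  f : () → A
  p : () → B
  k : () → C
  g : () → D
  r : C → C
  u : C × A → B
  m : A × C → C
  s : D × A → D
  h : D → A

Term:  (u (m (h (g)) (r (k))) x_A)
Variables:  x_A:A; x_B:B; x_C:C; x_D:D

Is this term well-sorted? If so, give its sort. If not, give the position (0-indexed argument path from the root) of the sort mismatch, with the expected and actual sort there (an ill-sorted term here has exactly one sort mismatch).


well-sorted; sort = B

      (g) : D
    (h (g)) : A
      (k) : C
    (r (k)) : C
  (m (h (g)) (r (k))) : C
  x_A : A
(u (m (h (g)) (r (k))) x_A) : B


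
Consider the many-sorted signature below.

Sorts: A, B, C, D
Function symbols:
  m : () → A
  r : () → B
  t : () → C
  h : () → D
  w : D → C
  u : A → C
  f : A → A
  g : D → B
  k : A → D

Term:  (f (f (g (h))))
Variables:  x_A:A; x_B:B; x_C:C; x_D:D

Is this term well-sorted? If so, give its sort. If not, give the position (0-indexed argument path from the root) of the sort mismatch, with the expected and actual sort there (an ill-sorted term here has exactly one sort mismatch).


ill-sorted at position [0, 0]: expected A, got B

      (h) : D
    (g (h)) : B
  (f (g (h))) : ✗ arg 0 at [0, 0] has sort B, expected A


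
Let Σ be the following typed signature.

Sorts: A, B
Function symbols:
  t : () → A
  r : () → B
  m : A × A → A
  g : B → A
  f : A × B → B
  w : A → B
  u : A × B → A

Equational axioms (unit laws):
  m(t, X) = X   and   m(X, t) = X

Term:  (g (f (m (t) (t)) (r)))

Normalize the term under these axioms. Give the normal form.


normal form = (g (f (t) (r)))

1. (g (f (m (t) (t)) (r)))  →  (g (f (t) (r)))


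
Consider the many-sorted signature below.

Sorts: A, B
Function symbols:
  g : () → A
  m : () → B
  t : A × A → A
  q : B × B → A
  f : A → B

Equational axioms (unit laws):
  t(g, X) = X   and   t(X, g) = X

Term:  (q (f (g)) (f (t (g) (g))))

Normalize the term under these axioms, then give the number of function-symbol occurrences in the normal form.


size = 5

1. (q (f (g)) (f (t (g) (g))))  →  (q (f (g)) (f (g)))
normal form: (q (f (g)) (f (g)))


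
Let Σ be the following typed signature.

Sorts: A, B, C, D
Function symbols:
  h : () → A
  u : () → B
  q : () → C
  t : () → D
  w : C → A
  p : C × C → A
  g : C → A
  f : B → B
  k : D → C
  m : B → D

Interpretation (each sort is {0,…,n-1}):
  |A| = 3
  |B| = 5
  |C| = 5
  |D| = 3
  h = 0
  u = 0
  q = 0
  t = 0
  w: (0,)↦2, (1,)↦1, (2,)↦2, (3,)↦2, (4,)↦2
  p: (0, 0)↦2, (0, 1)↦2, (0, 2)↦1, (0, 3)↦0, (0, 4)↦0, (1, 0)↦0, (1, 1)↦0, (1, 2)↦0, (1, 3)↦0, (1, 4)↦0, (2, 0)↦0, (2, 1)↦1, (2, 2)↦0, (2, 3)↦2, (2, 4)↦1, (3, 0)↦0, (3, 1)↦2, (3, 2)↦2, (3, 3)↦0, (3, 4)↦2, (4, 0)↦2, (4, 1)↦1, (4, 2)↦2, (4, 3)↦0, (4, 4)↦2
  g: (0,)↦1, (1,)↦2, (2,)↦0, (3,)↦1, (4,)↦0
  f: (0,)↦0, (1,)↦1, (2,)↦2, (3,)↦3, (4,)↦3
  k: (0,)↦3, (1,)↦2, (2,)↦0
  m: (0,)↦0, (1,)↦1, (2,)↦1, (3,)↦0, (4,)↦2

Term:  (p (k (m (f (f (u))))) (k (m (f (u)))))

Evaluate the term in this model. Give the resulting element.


  u = 0
  (f (u)) = f(0,) = 0
  (f (f (u))) = f(0,) = 0
  (m (f (f (u)))) = m(0,) = 0
  (k (m (f (f (u))))) = k(0,) = 3
  u = 0
  (f (u)) = f(0,) = 0
  (m (f (u))) = m(0,) = 0
  (k (m (f (u)))) = k(0,) = 3
  (p (k (m (f (f (u))))) (k (m (f (u))))) = p(3, 3) = 0

value = 0


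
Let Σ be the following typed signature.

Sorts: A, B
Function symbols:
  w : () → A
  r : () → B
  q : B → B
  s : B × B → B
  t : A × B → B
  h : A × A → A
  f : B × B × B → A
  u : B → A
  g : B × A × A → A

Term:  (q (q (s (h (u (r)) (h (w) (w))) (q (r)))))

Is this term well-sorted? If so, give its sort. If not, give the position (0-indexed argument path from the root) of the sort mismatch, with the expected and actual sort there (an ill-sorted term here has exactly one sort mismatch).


ill-sorted at position [0, 0, 0]: expected B, got A

          (r) : B
        (u (r)) : A
          (w) : A
          (w) : A
        (h (w) (w)) : A
      (h (u (r)) (h (w) (w))) : A
        (r) : B
      (q (r)) : B
    (s (h (u (r)) (h (w) (w))) (q (r))) : ✗ arg 0 at [0, 0, 0] has sort A, expected B


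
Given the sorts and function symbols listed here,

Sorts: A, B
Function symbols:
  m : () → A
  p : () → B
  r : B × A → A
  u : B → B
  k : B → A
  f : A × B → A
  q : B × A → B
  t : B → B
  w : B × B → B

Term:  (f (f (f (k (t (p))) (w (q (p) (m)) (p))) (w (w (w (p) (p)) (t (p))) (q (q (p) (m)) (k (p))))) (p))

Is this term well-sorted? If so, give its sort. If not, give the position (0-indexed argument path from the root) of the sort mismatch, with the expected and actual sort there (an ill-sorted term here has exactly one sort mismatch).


          (p) : B
        (t (p)) : B
      (k (t (p))) : A
          (p) : B
          (m) : A
        (q (p) (m)) : B
        (p) : B
      (w (q (p) (m)) (p)) : B
    (f (k (t (p))) (w (q (p) (m)) (p))) : A
          (p) : B
          (p) : B
        (w (p) (p)) : B
          (p) : B
        (t (p)) : B
      (w (w (p) (p)) (t (p))) : B
          (p) : B
          (m) : A
        (q (p) (m)) : B
          (p) : B
        (k (p)) : A
      (q (q (p) (m)) (k (p))) : B
    (w (w (w (p) (p)) (t (p))) (q (q (p) (m)) (k (p)))) : B
  (f (f (k (t (p))) (w (q (p) (m)) (p))) (w (w (w (p) (p)) (t (p))) (q (q (p) (m)) (k (p))))) : A
  (p) : B
(f (f (f (k (t (p))) (w (q (p) (m)) (p))) (w (w (w (p) (p)) (t (p))) (q (q (p) (m)) (k (p))))) (p)) : A

well-sorted; sort = A


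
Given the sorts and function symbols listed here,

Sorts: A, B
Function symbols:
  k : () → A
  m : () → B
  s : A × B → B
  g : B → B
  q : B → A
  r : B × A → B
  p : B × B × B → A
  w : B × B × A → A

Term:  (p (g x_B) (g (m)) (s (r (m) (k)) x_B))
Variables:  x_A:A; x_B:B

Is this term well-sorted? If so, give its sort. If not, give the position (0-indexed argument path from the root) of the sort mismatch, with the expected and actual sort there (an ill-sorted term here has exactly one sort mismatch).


    x_B : B
  (g x_B) : B
    (m) : B
  (g (m)) : B
      (m) : B
      (k) : A
    (r (m) (k)) : B
    x_B : B
  (s (r (m) (k)) x_B) : ✗ arg 0 at [2, 0] has sort B, expected A

ill-sorted at position [2, 0]: expected A, got B


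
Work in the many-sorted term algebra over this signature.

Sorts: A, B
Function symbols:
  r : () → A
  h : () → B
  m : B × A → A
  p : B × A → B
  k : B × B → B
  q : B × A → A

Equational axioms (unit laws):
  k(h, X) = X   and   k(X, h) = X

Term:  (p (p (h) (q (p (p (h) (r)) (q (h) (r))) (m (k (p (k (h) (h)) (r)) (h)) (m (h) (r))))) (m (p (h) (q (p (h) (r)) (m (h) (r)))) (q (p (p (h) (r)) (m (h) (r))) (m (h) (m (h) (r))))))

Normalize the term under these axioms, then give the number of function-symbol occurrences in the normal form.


1. (p (p (h) (q (p (p (h) (r)) (q (h) (r))) (m (k (p (k (h) (h)) (r)) (h)) (m (h) (r))))) (m (p (h) (q (p (h) (r)) (m (h) (r)))) (q (p (p (h) (r)) (m (h) (r))) (m (h) (m (h) (r))))))  →  (p (p (h) (q (p (p (h) (r)) (q (h) (r))) (m (p (k (h) (h)) (r)) (m (h) (r))))) (m (p (h) (q (p (h) (r)) (m (h) (r)))) (q (p (p (h) (r)) (m (h) (r))) (m (h) (m (h) (r))))))
2. (p (p (h) (q (p (p (h) (r)) (q (h) (r))) (m (p (k (h) (h)) (r)) (m (h) (r))))) (m (p (h) (q (p (h) (r)) (m (h) (r)))) (q (p (p (h) (r)) (m (h) (r))) (m (h) (m (h) (r))))))  →  (p (p (h) (q (p (p (h) (r)) (q (h) (r))) (m (p (h) (r)) (m (h) (r))))) (m (p (h) (q (p (h) (r)) (m (h) (r)))) (q (p (p (h) (r)) (m (h) (r))) (m (h) (m (h) (r))))))
normal form: (p (p (h) (q (p (p (h) (r)) (q (h) (r))) (m (p (h) (r)) (m (h) (r))))) (m (p (h) (q (p (h) (r)) (m (h) (r)))) (q (p (p (h) (r)) (m (h) (r))) (m (h) (m (h) (r))))))

size = 41


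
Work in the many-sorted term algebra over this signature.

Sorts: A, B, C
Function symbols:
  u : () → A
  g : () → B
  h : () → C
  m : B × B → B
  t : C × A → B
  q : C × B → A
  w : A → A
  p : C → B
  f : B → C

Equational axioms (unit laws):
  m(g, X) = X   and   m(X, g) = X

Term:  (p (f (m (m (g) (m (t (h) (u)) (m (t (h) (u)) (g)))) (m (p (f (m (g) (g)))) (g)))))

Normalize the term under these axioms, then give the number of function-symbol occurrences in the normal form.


1. (p (f (m (m (g) (m (t (h) (u)) (m (t (h) (u)) (g)))) (m (p (f (m (g) (g)))) (g)))))  →  (p (f (m (m (t (h) (u)) (m (t (h) (u)) (g))) (m (p (f (m (g) (g)))) (g)))))
2. (p (f (m (m (t (h) (u)) (m (t (h) (u)) (g))) (m (p (f (m (g) (g)))) (g)))))  →  (p (f (m (m (t (h) (u)) (t (h) (u))) (m (p (f (m (g) (g)))) (g)))))
3. (p (f (m (m (t (h) (u)) (t (h) (u))) (m (p (f (m (g) (g)))) (g)))))  →  (p (f (m (m (t (h) (u)) (t (h) (u))) (p (f (m (g) (g)))))))
4. (p (f (m (m (t (h) (u)) (t (h) (u))) (p (f (m (g) (g)))))))  →  (p (f (m (m (t (h) (u)) (t (h) (u))) (p (f (g))))))
normal form: (p (f (m (m (t (h) (u)) (t (h) (u))) (p (f (g))))))

size = 13


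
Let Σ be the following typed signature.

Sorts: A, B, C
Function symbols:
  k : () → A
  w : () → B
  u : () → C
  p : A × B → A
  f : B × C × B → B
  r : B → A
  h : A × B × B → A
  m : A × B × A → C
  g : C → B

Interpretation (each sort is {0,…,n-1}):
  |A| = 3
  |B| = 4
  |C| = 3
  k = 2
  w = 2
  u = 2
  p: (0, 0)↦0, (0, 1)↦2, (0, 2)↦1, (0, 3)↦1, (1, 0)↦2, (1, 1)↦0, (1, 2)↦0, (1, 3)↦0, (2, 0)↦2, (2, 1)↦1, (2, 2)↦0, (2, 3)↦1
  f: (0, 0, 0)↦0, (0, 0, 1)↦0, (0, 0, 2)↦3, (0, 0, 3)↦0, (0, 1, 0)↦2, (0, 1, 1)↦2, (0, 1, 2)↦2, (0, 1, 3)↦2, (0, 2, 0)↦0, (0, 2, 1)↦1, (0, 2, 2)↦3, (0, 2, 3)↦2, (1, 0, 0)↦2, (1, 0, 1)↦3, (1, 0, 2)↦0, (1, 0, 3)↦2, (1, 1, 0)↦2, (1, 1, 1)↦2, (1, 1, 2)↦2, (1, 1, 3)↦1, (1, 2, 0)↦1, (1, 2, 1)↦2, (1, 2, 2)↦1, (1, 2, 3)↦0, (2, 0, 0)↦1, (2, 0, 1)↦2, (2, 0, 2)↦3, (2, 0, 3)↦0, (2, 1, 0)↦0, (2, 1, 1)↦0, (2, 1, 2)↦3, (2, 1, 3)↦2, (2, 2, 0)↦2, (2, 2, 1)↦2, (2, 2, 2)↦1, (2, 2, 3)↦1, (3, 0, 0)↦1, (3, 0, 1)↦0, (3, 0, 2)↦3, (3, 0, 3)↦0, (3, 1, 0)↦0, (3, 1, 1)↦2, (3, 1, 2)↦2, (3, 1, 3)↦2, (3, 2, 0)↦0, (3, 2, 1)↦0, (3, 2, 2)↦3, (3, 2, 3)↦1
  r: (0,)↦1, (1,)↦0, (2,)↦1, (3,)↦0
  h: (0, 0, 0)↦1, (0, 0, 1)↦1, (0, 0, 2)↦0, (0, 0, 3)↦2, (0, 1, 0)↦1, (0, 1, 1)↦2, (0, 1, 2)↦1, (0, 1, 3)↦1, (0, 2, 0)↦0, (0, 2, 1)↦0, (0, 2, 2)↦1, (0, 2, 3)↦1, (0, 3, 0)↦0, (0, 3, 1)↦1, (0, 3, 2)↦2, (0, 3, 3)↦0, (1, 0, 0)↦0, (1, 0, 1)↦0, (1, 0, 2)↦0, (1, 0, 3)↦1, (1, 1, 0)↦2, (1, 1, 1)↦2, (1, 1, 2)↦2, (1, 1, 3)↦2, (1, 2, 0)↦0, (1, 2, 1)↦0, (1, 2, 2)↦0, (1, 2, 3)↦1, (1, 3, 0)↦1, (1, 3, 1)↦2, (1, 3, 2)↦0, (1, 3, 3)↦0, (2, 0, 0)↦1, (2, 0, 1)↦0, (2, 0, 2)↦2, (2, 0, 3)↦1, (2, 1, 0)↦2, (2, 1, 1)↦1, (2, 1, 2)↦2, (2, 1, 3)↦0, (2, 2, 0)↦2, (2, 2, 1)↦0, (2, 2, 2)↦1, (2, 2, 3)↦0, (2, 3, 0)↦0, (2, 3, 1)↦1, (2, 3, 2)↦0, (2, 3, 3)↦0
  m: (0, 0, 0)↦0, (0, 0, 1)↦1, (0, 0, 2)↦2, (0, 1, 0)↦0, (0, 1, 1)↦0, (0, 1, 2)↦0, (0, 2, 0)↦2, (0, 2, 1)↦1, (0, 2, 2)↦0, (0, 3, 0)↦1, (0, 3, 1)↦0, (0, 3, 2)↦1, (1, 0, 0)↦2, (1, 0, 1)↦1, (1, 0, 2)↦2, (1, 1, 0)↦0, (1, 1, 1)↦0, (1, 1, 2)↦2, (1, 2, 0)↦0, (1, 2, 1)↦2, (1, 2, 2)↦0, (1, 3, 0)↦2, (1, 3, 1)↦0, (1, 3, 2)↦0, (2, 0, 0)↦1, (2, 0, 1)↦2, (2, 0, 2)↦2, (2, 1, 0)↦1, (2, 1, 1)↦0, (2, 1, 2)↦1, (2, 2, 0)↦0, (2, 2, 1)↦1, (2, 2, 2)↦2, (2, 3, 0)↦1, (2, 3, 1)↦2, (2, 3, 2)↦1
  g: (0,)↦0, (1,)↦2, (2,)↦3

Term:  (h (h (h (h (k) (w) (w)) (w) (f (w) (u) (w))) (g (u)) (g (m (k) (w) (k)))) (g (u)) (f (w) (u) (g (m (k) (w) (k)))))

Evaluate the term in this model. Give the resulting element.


  k = 2
  w = 2
  w = 2
  (h (k) (w) (w)) = h(2, 2, 2) = 1
  w = 2
  w = 2
  u = 2
  w = 2
  (f (w) (u) (w)) = f(2, 2, 2) = 1
  (h (h (k) (w) (w)) (w) (f (w) (u) (w))) = h(1, 2, 1) = 0
  u = 2
  (g (u)) = g(2,) = 3
  k = 2
  w = 2
  k = 2
  (m (k) (w) (k)) = m(2, 2, 2) = 2
  (g (m (k) (w) (k))) = g(2,) = 3
  (h (h (h (k) (w) (w)) (w) (f (w) (u) (w))) (g (u)) (g (m (k) (w) (k)))) = h(0, 3, 3) = 0
  u = 2
  (g (u)) = g(2,) = 3
  w = 2
  u = 2
  k = 2
  w = 2
  k = 2
  (m (k) (w) (k)) = m(2, 2, 2) = 2
  (g (m (k) (w) (k))) = g(2,) = 3
  (f (w) (u) (g (m (k) (w) (k)))) = f(2, 2, 3) = 1
  (h (h (h (h (k) (w) (w)) (w) (f (w) (u) (w))) (g (u)) (g (m (k) (w) (k)))) (g (u)) (f (w) (u) (g (m (k) (w) (k))))) = h(0, 3, 1) = 1

value = 1


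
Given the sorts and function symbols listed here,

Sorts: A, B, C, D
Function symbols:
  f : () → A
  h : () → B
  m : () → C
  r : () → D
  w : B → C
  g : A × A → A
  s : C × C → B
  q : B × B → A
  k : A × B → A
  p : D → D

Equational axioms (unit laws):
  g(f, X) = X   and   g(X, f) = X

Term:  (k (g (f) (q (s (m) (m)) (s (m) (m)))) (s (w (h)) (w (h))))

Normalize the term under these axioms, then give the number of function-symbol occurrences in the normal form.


1. (k (g (f) (q (s (m) (m)) (s (m) (m)))) (s (w (h)) (w (h))))  →  (k (q (s (m) (m)) (s (m) (m))) (s (w (h)) (w (h))))
normal form: (k (q (s (m) (m)) (s (m) (m))) (s (w (h)) (w (h))))

size = 13


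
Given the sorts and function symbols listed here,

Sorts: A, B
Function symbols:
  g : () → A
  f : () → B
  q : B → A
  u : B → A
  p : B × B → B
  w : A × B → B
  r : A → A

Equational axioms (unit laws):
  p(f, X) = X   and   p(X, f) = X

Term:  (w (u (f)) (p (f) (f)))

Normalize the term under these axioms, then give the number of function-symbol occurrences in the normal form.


1. (w (u (f)) (p (f) (f)))  →  (w (u (f)) (f))
normal form: (w (u (f)) (f))

size = 4


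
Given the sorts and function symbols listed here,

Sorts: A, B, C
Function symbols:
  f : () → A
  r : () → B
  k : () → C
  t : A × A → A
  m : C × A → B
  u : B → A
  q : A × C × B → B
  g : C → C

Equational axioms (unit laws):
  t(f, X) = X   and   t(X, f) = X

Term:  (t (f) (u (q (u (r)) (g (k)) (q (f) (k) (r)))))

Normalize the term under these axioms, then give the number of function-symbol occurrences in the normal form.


size = 10

1. (t (f) (u (q (u (r)) (g (k)) (q (f) (k) (r)))))  →  (u (q (u (r)) (g (k)) (q (f) (k) (r))))
normal form: (u (q (u (r)) (g (k)) (q (f) (k) (r))))


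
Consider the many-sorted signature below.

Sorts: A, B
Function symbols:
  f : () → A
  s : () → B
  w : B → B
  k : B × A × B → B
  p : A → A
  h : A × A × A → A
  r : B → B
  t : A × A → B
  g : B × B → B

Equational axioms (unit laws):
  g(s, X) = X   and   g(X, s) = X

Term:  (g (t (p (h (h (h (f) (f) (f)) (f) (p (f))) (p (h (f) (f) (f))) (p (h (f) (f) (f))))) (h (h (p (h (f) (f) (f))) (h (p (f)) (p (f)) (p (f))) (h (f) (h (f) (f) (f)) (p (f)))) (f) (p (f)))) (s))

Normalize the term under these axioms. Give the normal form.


normal form = (t (p (h (h (h (f) (f) (f)) (f) (p (f))) (p (h (f) (f) (f))) (p (h (f) (f) (f))))) (h (h (p (h (f) (f) (f))) (h (p (f)) (p (f)) (p (f))) (h (f) (h (f) (f) (f)) (p (f)))) (f) (p (f))))

1. (g (t (p (h (h (h (f) (f) (f)) (f) (p (f))) (p (h (f) (f) (f))) (p (h (f) (f) (f))))) (h (h (p (h (f) (f) (f))) (h (p (f)) (p (f)) (p (f))) (h (f) (h (f) (f) (f)) (p (f)))) (f) (p (f)))) (s))  →  (t (p (h (h (h (f) (f) (f)) (f) (p (f))) (p (h (f) (f) (f))) (p (h (f) (f) (f))))) (h (h (p (h (f) (f) (f))) (h (p (f)) (p (f)) (p (f))) (h (f) (h (f) (f) (f)) (p (f)))) (f) (p (f))))
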